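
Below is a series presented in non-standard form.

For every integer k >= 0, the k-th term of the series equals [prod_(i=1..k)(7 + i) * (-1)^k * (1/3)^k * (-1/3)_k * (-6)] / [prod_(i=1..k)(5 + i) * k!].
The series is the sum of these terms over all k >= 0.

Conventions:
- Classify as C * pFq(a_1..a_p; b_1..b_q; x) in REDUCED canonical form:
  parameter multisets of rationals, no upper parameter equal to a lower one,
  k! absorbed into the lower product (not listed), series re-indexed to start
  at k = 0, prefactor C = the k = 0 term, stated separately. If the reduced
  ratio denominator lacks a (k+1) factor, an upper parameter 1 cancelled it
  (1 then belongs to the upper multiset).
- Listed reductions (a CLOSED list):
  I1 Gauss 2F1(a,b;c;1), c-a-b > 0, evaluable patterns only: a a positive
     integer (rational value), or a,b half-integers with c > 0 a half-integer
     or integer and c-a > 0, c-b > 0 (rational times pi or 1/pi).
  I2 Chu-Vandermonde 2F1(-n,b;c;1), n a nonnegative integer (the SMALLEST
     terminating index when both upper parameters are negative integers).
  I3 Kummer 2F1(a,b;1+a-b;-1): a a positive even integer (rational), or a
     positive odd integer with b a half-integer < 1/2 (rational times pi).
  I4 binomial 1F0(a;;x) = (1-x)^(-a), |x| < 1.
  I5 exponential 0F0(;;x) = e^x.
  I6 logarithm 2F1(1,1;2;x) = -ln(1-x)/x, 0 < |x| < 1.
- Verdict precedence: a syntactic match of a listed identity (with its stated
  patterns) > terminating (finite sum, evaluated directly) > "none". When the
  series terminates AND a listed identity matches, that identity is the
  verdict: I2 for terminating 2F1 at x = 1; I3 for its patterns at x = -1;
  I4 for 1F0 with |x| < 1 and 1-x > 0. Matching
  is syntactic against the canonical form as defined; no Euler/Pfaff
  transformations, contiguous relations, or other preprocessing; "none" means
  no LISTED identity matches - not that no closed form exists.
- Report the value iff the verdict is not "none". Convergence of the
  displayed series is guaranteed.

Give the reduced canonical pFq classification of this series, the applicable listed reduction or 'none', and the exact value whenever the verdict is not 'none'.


Prefactor -6, argument -1/3: 2F1 with upper {-1/3, 8} over lower {6}. Verdict: none - at argument -1/3 the multisets {-1/3, 8} ; {6} match no listed identity.

Key step: from the first term -6: the running product (prefactor -6) telescopes to a rising factorial.
Consecutive-term ratio: r(k) = (-1/3) * (k-1/3) (k+8) / [(k+6) (k+1)] - poly over poly, x = (-1/3) from leading terms; C = -6 at k = 0.


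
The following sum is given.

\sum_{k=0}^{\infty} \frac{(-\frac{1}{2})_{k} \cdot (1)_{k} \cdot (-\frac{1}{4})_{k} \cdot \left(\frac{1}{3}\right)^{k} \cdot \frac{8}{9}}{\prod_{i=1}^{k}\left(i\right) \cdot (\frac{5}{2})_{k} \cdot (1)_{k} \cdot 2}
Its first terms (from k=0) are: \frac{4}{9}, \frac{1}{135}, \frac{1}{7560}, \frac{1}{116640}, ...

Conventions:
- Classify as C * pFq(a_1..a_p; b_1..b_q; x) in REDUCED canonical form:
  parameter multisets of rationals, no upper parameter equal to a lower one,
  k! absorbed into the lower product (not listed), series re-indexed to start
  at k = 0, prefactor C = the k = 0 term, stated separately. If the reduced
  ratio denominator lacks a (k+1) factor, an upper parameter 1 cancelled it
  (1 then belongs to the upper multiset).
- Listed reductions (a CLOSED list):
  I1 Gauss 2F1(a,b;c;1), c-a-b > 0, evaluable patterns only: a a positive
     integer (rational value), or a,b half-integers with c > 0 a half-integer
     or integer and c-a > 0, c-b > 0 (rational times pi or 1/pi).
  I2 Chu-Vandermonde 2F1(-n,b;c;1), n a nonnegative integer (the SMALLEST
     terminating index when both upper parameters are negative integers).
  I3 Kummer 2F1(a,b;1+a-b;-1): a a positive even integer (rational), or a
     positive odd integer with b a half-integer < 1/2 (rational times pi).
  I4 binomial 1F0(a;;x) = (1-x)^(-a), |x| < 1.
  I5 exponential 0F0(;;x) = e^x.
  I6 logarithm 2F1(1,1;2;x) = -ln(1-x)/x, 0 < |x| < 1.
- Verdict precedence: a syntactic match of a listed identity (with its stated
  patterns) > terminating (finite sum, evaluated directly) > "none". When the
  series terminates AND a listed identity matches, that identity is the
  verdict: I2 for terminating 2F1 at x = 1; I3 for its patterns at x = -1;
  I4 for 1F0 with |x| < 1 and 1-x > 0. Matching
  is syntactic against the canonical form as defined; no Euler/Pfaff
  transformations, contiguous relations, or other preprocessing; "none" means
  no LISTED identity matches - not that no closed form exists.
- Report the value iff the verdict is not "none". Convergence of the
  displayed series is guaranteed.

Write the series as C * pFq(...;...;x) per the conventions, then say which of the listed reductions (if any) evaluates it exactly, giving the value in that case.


Reduced: x = \frac{1}{3}, 2F1, upper = {-\frac{1}{2}, -\frac{1}{4}}, lower = {\frac{5}{2}}, C = \frac{4}{9}. Verdict: none (x = \frac{1}{3}): each listed identity misses the multisets {-\frac{1}{2}, -\frac{1}{4}} ; {\frac{5}{2}}.

First insight: with t_0 = \frac{4}{9}, (1)_k (C = 4/9) is k! itself.
Ratio: r(k) = \frac{1}{3} * (k-\frac{1}{2}) (k-\frac{1}{4}) / [(k+\frac{5}{2}) (k+1)] - rational in k, leading ratio \frac{1}{3}; with t_0 = \frac{4}{9}, classification follows.


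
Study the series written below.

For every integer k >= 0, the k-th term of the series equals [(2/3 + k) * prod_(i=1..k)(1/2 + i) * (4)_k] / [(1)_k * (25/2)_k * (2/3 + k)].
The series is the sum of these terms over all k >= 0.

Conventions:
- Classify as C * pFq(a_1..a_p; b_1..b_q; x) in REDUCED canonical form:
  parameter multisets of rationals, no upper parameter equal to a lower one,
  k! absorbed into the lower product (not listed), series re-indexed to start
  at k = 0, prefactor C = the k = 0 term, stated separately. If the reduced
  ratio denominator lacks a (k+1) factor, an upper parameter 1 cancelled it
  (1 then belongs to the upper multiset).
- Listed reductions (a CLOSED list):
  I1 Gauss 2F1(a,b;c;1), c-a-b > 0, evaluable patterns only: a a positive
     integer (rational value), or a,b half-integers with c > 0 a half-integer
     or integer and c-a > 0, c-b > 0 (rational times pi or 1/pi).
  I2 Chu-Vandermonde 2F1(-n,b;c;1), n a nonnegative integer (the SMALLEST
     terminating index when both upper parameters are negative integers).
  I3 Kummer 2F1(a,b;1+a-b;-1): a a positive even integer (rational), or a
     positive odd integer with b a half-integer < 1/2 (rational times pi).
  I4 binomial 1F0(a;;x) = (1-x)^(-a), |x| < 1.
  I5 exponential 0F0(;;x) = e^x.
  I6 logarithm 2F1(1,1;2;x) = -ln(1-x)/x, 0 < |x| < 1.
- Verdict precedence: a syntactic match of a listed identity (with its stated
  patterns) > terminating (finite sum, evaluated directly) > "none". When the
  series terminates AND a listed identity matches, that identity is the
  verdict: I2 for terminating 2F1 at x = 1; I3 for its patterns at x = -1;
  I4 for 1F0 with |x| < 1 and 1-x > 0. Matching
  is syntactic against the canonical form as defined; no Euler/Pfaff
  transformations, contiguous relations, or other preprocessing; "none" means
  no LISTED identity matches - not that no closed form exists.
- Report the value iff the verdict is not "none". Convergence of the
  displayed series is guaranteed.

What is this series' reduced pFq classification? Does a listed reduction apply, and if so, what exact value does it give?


Prefactor 1, argument 1: 2F1 with upper {3/2, 4} over lower {25/2}. Verdict at x = 1: the Gauss summation I1 matches (x = 1: the Gamma ratio telescopes since c-a-b = 7 > 0 and a = 4 in Z>0). Value: 7429/3840.

Structural cue: with t_0 = 1, k + 2/3 divides numerator and denominator alike; prefactor 1 after cancelling.
Step ratio: r(k) = 1 * (k+3/2) (k+4) / [(k+25/2) (k+1)] - rational; roots negated = parameters, x = 1, C = 1.


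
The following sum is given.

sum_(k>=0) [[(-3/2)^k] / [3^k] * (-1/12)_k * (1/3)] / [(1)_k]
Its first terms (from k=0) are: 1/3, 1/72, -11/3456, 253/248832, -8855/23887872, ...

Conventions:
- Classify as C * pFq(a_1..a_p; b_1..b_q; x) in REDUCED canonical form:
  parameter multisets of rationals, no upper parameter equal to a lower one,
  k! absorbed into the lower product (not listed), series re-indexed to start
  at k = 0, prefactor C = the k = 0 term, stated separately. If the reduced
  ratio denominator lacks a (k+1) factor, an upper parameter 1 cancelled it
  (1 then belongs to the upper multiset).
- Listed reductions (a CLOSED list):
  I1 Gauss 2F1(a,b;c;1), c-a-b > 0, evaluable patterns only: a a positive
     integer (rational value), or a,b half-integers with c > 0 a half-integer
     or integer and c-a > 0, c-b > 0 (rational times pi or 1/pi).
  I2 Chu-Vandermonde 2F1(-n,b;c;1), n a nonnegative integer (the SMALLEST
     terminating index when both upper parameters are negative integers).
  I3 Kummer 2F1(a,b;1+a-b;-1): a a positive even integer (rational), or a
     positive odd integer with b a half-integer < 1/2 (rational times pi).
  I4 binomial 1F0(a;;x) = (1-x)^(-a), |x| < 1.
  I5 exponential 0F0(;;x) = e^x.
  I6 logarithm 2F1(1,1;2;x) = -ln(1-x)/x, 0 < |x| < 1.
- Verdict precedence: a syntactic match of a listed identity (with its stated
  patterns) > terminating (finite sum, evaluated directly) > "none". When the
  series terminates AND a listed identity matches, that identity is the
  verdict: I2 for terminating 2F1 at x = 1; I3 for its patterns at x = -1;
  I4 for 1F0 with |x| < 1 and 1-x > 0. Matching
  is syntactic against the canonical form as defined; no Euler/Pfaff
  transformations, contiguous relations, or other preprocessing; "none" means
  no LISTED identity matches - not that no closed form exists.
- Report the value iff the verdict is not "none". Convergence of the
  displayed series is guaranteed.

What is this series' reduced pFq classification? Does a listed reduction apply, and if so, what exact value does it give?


Key observation: t_0 being 1/3, the two k-th powers (C = 1/3, x = -1/2) combine into one argument.
Adjacent-term ratio: r(k) = (-1/2) * (k-1/12) / [(k+1)] - rational in k, leading ratio (-1/2); with t_0 = 1/3, classification follows.

Prefactor 1/3, argument -1/2: 1F0 with upper {-1/12} over lower {-}. Verdict: binomial (I4) fires (the 1F0 binomial series: exponent 1/12, x = -1/2). Value: (1/3) * (3/2)^(1/12).


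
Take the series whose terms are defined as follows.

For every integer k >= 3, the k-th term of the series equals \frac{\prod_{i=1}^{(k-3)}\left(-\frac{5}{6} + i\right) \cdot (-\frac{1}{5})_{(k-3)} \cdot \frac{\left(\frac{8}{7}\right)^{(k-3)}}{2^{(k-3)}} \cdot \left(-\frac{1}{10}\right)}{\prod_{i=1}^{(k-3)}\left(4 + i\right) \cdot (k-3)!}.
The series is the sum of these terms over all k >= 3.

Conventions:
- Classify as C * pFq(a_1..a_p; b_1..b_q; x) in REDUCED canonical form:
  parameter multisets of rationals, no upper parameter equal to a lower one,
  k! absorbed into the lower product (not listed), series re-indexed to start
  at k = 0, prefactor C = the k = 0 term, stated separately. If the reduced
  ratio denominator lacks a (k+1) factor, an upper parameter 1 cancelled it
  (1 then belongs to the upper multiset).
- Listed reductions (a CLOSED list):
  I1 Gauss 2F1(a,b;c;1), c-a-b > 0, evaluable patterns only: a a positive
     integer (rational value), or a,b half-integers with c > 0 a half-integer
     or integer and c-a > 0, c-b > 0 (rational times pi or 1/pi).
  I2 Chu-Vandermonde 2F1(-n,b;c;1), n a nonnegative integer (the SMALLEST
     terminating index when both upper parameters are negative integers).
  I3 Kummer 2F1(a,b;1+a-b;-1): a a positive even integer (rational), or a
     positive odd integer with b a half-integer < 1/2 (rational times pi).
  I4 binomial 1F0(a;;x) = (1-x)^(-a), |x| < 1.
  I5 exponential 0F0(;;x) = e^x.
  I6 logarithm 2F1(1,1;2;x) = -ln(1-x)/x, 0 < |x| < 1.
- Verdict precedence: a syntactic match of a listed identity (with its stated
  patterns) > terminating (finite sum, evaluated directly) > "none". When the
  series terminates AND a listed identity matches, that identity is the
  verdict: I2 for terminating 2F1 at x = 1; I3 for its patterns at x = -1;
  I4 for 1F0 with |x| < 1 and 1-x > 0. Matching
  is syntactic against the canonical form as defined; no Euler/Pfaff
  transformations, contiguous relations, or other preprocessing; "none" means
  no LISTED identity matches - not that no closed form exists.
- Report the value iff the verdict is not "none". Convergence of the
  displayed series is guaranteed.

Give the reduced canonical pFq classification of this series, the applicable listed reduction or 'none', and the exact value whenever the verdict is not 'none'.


Classification (C = -\frac{1}{10}): 2F1 with upper {-\frac{1}{5}, \frac{1}{6}}, lower {5}, argument x = \frac{4}{7}. Verdict: none. A 2F1 with upper {-\frac{1}{5}, \frac{1}{6}} fits none of I1-I6 at x = \frac{4}{7}; the sum runs forever.

Structural cue: from the first term -\frac{1}{10}: the lower running product (prefactor -1/10) is a rising factorial.
Adjacent-term ratio: r(k) = \frac{4}{7} * (k-\frac{1}{5}) (k+\frac{1}{6}) / [(k+5) (k+1)] - rational in k, leading ratio \frac{4}{7}; with t_0 = -\frac{1}{10}, classification follows.


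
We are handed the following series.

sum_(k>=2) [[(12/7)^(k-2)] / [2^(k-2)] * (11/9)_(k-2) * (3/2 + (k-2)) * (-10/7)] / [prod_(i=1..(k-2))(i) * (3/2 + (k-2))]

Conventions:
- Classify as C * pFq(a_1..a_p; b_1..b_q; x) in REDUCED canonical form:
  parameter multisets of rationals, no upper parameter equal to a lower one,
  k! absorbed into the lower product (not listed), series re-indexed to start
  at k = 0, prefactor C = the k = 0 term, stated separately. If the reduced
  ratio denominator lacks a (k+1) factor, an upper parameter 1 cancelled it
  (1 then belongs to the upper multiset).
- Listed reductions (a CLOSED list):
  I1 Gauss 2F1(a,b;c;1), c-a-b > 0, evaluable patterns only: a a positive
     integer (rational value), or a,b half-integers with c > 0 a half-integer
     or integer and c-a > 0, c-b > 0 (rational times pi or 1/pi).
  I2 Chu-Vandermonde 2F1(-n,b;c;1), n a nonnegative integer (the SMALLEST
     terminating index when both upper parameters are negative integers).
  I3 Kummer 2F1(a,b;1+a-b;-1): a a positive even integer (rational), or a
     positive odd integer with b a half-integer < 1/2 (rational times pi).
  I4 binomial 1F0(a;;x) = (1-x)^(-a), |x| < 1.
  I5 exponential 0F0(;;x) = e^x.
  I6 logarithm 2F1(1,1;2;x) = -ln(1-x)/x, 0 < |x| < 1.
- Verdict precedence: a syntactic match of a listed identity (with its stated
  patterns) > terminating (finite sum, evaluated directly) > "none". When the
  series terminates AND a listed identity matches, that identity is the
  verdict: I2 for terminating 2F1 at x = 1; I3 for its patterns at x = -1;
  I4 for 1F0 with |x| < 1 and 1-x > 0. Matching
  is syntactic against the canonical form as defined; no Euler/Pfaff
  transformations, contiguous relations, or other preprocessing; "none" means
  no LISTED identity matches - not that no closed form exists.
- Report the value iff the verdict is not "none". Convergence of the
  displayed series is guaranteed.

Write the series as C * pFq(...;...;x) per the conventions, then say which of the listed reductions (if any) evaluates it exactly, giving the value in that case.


At argument 6/7: a 1F0 with upper {11/9}, lower {-}, scaled by C = -10/7. Verdict: binomial (I4) fires (the 1F0 binomial series: exponent -11/9, x = 6/7). Exact value: (-10/7) * (1/7)^(-11/9).

Key observation: from the first term -10/7: striking the common factor k + 3/2 reduces the term (C = -10/7, x = 6/7).
Step ratio: r(k) = (6/7) * (k+11/9) / [(k+1)] - rational in k. x = (6/7); t_0 = -10/7; negate the roots.


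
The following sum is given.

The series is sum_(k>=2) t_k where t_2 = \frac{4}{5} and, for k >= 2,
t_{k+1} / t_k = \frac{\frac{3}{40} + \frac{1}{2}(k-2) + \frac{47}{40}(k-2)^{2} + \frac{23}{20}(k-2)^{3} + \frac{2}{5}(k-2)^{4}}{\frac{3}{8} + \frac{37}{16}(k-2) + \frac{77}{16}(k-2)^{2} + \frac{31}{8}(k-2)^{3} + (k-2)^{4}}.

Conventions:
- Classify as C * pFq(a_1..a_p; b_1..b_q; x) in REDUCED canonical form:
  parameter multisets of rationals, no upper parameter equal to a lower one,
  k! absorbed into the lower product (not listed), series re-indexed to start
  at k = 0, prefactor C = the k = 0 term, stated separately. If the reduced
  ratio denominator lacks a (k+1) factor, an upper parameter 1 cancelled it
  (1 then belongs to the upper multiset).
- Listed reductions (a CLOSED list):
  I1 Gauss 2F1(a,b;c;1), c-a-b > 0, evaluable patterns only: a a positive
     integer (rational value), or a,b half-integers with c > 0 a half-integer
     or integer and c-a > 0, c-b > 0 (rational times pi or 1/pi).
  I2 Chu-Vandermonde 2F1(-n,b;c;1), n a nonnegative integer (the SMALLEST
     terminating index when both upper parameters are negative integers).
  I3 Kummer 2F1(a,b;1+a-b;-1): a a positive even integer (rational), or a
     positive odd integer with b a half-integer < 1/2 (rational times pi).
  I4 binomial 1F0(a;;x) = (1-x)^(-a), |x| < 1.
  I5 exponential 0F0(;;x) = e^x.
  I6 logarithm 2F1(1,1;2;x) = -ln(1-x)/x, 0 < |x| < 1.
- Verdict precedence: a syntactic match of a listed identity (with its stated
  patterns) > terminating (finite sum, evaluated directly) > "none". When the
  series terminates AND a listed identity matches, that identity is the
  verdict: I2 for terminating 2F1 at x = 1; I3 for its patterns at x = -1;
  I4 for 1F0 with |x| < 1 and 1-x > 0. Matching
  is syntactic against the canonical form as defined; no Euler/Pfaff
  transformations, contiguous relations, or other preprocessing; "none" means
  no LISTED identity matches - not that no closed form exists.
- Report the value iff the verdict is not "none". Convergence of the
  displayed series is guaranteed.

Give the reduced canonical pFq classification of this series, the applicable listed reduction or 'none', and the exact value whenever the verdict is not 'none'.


Canonical form: C = \frac{4}{5} times 2F1 with upper {1, 1}, lower {2}, x = \frac{2}{5}. Verdict at x = \frac{2}{5}: logarithm (I6) matches (the logarithm: parameters (1,1;2), x = \frac{2}{5}). Its exact value is \left(-2\right) \cdot \ln\left(\frac{3}{5}\right).

The tell: x = \frac{2}{5} and cancel k + 1/2 from the displayed ratio first; then C = 4/5, x = 2/5.
Ratio: r(k) = \frac{2}{5} * (k+1) (k+1) / [(k+2) (k+1)] ; factor over Q: parameters, x = \frac{2}{5}, and C = \frac{4}{5}.


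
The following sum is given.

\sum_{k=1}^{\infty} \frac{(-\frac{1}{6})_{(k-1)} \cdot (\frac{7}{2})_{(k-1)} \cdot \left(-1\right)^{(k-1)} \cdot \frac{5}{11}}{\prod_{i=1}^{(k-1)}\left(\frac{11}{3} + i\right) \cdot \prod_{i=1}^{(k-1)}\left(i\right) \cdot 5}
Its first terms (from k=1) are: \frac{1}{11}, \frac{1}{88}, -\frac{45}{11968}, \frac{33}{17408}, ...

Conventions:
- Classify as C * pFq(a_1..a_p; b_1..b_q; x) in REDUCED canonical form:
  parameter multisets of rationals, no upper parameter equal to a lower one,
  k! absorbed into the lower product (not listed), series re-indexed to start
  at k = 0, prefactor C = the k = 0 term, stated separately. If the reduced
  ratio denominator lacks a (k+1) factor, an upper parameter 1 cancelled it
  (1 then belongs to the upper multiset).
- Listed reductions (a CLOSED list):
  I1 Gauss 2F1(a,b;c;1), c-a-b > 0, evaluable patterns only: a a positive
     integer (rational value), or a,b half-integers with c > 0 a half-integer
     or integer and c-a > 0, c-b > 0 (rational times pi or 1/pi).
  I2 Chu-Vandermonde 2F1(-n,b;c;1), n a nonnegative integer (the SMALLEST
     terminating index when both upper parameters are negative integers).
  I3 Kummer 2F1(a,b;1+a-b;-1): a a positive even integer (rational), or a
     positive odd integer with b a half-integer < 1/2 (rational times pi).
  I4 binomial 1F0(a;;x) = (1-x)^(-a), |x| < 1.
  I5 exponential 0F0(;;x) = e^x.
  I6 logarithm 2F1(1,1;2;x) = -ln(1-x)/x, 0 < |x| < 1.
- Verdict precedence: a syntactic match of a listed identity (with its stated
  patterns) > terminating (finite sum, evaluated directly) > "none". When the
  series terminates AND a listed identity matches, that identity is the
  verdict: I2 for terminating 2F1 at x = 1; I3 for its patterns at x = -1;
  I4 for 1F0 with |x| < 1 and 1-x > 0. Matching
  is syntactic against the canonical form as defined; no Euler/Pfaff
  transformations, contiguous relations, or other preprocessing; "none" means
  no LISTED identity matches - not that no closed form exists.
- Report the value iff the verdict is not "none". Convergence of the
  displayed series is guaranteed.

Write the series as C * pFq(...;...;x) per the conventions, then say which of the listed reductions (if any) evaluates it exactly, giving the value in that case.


Prefactor \frac{1}{11}, argument -1: 2F1 with upper {-\frac{1}{6}, \frac{7}{2}} over lower {\frac{14}{3}}. Verdict: none. Every listed pattern misses the 2F1 form at -1, upper {-\frac{1}{6}, \frac{7}{2}}.

Key step: x = -1 and the lower running product (C = 1/11) is a rising factorial.
Adjacent-term ratio: r(k) = -1 * (k-\frac{1}{6}) (k+\frac{7}{2}) / [(k+\frac{14}{3}) (k+1)] - rational; roots negated = parameters, x = -1, C = \frac{1}{11}.


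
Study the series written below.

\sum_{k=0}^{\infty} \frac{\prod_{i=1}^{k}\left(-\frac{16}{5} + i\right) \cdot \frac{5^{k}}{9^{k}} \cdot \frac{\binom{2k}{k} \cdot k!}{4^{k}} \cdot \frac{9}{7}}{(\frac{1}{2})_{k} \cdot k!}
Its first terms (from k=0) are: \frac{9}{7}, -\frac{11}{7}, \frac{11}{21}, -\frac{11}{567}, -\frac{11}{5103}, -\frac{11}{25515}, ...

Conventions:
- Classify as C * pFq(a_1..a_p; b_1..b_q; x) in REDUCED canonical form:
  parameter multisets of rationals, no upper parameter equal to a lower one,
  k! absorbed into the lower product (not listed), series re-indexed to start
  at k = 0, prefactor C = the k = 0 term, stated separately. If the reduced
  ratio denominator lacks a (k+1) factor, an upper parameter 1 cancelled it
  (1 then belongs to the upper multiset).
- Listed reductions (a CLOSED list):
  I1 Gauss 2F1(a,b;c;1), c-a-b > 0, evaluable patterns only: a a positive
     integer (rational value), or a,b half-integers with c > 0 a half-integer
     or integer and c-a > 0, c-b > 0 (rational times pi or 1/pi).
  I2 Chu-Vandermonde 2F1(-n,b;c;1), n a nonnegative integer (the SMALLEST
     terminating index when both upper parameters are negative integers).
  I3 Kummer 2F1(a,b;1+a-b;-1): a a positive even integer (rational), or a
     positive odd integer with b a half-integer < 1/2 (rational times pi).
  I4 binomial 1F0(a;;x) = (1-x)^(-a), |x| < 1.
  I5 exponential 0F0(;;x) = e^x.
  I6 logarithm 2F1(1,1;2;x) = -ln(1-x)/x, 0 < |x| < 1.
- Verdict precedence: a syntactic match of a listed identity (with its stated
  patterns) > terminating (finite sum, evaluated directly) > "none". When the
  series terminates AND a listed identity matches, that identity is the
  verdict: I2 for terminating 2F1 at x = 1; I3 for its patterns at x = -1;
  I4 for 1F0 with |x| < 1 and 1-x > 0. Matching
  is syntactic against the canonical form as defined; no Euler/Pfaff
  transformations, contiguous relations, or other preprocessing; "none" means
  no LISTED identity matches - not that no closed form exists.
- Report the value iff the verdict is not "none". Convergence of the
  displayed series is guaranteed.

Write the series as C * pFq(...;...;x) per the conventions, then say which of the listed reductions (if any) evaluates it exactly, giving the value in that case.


Key observation: x = \frac{5}{9} and C(2k,k) (prefactor 9/7) equals 4^k (1/2)_k / k!.
Adjacent-term ratio: r(k) = \frac{5}{9} * (k-\frac{11}{5}) / [(k+1)] - rational; roots negated = parameters, x = \frac{5}{9}, C = \frac{9}{7}.

Canonical form: C = \frac{9}{7} times 1F0 with upper {-\frac{11}{5}}, lower {-}, x = \frac{5}{9}. Verdict (x = \frac{5}{9}): the binomial series (I4) applies (the 1F0 binomial series: exponent 11/5, x = \frac{5}{9}). Hence: \frac{9}{7} \cdot \left(\frac{4}{9}\right)^{\frac{11}{5}}.


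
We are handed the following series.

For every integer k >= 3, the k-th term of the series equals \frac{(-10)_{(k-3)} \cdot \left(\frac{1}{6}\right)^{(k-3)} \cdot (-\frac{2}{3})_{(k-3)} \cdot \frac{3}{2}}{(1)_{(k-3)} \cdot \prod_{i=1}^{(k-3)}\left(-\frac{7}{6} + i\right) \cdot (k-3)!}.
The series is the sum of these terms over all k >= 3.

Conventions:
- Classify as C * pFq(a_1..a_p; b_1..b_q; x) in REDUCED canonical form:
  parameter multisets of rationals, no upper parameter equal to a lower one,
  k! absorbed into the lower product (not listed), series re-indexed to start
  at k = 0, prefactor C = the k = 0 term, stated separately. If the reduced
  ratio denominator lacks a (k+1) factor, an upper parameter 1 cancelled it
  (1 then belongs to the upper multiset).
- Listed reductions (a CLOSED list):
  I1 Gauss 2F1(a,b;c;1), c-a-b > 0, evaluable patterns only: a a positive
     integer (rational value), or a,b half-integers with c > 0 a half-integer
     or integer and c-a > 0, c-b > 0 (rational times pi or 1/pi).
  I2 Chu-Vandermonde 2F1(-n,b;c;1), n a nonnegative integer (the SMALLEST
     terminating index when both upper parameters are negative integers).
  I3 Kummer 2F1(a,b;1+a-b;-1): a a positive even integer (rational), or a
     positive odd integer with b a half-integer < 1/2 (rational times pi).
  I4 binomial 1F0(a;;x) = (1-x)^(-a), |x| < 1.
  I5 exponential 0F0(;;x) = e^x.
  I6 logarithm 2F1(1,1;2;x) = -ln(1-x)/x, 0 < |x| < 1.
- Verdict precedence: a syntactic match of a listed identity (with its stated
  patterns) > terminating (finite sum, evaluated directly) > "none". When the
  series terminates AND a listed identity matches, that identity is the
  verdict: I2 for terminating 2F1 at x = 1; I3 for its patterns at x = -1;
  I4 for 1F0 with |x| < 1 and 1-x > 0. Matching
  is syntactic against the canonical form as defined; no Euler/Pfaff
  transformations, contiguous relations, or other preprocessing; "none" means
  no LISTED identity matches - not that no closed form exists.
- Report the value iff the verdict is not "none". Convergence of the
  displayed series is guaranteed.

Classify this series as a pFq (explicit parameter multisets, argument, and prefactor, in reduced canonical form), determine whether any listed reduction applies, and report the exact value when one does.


This is \frac{3}{2} * 2F2(-10, -\frac{2}{3}; -\frac{1}{6}, 1; \frac{1}{6}) in reduced canonical form. Verdict: terminating - the sum ends at index 10 because -10 is a negative integer; exact evaluation follows. Its exact value is -\frac{5084070634376795137}{710835944444436195}.

Key observation: t_0 = \frac{3}{2} here, and the denominator's factorial ratio (C = 3/2, x = 1/6) is a lower Pochhammer.
Ratio: r(k) = \frac{1}{6} * (k-10) (k-\frac{2}{3}) / [(k-\frac{1}{6}) (k+1) (k+1)] - poly over poly, x = \frac{1}{6} from leading terms; C = \frac{3}{2} at k = 0.


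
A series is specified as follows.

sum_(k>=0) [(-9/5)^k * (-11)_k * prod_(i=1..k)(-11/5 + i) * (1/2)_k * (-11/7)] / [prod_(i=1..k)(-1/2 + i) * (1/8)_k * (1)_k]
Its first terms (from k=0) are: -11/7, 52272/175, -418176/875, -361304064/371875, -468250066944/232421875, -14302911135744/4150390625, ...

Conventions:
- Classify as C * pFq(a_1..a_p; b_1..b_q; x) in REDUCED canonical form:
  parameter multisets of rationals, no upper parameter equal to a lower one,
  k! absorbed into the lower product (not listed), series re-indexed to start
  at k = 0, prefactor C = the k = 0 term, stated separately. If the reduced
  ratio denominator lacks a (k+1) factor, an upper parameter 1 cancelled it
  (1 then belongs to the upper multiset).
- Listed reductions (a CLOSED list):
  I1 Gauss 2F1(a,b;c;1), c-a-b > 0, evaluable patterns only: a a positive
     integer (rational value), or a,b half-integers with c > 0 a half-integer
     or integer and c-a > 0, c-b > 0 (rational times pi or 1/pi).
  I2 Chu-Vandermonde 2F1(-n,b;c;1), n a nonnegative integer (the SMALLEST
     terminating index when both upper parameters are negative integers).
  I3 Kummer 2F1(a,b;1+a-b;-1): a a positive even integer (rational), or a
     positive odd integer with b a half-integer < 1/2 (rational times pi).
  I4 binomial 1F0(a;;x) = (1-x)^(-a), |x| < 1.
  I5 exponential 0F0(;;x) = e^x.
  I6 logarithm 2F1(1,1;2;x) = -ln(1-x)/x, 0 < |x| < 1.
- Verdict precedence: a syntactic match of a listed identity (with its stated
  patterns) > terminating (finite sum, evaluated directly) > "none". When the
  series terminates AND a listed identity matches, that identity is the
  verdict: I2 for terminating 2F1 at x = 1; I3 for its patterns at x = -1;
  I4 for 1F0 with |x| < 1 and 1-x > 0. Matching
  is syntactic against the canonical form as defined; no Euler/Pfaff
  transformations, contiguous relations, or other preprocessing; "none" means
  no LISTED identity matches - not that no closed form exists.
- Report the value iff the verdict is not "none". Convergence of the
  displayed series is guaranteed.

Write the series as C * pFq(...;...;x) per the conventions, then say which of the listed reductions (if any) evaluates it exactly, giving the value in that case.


Prefactor -11/7, argument -9/5: 2F1 with upper {-11, -6/5} over lower {1/8}. Verdict: terminating - upper -11 stops the sum at k = 11; the 12 terms are added exactly. Exact value: -29731449136801021753178788027/1379898488521575927734375.

First insight: x = (-9/5) and the lower running product (prefactor -11/7) is a rising factorial.
Ratio: r(k) = (-9/5) * (k-11) (k-6/5) / [(k+1/8) (k+1)] - rational; roots negated = parameters, x = (-9/5), C = -11/7.


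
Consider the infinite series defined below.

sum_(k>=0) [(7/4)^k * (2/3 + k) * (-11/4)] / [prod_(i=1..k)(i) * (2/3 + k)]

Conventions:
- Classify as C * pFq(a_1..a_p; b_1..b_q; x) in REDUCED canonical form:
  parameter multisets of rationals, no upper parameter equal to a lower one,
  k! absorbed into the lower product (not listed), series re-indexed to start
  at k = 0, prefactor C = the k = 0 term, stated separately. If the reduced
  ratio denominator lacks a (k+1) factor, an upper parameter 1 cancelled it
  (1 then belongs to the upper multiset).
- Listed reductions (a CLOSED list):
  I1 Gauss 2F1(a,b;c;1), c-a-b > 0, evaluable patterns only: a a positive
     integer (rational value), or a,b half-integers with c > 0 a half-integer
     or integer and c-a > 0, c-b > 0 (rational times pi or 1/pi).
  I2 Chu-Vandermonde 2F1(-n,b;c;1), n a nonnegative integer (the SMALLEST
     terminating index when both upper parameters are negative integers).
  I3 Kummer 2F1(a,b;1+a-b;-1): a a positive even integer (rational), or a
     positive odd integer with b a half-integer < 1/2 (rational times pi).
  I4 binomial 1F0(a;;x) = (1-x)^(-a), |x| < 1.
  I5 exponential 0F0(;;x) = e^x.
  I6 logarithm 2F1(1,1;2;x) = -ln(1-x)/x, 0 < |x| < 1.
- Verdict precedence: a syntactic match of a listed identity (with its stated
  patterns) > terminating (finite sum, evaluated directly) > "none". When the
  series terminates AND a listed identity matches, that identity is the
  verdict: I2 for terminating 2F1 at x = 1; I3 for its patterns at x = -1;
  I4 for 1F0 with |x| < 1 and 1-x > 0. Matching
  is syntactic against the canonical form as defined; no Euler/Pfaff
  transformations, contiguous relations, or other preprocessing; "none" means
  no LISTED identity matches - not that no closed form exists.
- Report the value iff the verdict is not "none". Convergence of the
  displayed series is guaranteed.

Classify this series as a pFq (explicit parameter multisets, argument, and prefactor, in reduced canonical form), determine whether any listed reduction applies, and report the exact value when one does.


The series (x = 7/4) is 0F0: upper {-}, lower {-}, prefactor -11/4. Verdict: exponential (I5) matches (the 0F0 exponential series at x = 7/4). Exact value: (-11/4) * e^(7/4).

Key observation: t_0 being -11/4, the product of the first k integers (C = -11/4) is k!.
Adjacent-term ratio: r(k) = (7/4) * 1 / [(k+1)] - poly over poly, x = (7/4) from leading terms; C = -11/4 at k = 0.


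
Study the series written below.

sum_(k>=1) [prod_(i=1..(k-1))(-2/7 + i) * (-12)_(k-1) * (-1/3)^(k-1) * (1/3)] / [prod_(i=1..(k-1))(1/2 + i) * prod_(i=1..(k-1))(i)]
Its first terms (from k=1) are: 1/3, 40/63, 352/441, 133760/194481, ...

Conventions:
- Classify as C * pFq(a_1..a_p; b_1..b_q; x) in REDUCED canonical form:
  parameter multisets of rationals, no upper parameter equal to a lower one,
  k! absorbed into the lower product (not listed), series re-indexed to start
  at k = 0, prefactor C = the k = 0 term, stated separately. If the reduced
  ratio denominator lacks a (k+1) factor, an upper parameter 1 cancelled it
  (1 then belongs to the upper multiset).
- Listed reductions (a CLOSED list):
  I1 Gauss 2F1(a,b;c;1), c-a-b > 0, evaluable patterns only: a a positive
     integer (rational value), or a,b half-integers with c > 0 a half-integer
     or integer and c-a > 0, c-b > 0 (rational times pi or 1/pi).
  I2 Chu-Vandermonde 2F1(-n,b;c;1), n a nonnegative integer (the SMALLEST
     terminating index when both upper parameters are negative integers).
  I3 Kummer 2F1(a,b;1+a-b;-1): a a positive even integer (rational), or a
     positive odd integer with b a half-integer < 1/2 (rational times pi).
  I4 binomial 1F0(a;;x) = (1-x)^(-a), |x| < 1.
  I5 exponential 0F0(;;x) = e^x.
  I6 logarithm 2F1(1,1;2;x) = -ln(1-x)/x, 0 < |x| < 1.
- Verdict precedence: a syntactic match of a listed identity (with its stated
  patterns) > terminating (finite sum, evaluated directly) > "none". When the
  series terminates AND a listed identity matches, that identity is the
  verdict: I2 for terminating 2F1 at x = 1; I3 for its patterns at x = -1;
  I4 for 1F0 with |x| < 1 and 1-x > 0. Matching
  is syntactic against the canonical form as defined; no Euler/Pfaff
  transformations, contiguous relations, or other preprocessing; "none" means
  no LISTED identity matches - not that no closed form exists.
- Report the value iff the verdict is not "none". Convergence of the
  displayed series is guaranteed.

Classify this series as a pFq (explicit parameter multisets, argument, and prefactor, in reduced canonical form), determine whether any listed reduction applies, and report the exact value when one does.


Key observation: x = (-1/3) and the product of the first k integers (C = 1/3, x = -1/3) is k!.
Ratio: r(k) = (-1/3) * (k-12) (k+5/7) / [(k+3/2) (k+1)] ; factor over Q: parameters, x = (-1/3), and C = 1/3.

x = -1/3 here; the reduced form reads 2F1, upper {-12, 5/7}, lower {3/2}, C = 1/3. Verdict: terminating - the sum ends at index 12 because -12 is a negative integer; exact evaluation follows. Exact value: 445605447495698105333/140930299290656654919.


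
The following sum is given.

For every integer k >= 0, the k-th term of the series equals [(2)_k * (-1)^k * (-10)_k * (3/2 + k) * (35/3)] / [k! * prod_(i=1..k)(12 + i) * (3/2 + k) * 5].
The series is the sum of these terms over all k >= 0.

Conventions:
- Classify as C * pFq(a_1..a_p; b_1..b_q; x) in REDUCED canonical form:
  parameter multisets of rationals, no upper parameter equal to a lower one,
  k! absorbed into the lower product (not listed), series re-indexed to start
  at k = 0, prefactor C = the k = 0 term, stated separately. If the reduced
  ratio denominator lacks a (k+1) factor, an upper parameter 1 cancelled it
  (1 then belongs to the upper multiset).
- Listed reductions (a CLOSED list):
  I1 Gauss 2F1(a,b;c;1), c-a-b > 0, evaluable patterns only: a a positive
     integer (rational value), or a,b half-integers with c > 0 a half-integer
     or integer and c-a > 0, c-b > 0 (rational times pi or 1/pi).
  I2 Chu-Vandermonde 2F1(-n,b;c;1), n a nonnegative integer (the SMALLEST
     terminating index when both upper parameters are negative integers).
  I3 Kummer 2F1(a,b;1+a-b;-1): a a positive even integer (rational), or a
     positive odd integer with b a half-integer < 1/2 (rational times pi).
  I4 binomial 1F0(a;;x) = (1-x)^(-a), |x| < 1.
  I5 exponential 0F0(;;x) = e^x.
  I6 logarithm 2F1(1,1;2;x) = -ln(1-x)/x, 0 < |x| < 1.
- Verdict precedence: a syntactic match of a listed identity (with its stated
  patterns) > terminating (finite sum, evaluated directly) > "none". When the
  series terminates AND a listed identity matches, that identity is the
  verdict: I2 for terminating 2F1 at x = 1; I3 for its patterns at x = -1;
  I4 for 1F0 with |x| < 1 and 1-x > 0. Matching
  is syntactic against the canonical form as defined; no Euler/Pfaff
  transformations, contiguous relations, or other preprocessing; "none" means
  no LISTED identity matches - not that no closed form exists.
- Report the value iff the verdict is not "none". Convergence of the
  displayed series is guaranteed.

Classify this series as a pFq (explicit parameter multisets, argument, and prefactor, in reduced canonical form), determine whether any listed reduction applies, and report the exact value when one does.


The series (x = -1) is 2F1: upper {-10, 2}, lower {13}, prefactor 7/3. Verdict (x = -1): the Kummer evaluation I3 applies (x = -1; c = 13 equals 1+a-b for upper {-10, 2}: listed pattern). Exact value: 14.

Key observation: x = (-1) and the lower running product (C = 7/3) is a rising factorial.
Ratio: r(k) = (-1) * (k-10) (k+2) / [(k+13) (k+1)] - poly over poly, x = (-1) from leading terms; C = 7/3 at k = 0.


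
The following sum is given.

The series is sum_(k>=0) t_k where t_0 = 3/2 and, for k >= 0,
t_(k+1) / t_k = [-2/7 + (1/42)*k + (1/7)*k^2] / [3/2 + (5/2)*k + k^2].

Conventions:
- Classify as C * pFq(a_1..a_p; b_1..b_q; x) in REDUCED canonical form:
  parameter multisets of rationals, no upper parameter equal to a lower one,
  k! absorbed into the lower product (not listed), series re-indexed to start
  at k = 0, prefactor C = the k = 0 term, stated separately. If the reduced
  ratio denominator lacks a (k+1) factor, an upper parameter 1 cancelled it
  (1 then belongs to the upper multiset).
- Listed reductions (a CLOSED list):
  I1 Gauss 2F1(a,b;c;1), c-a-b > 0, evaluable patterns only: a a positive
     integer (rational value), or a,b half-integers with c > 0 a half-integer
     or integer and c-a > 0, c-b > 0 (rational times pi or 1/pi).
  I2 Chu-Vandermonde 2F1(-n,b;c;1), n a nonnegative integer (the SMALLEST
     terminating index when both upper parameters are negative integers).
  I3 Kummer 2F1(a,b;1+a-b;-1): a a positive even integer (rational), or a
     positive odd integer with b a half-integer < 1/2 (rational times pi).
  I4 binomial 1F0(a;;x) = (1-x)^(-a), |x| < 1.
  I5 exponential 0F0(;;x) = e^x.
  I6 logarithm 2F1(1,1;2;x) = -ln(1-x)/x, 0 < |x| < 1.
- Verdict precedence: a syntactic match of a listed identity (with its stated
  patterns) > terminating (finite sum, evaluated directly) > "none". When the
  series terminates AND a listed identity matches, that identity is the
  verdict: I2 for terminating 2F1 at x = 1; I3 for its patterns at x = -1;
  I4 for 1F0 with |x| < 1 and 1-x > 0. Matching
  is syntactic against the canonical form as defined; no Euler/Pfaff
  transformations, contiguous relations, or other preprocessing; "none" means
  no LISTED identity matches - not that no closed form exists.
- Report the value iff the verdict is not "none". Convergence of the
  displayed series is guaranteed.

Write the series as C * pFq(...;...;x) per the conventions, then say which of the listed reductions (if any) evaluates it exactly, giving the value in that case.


Canonical form: C = 3/2 times 1F0 with upper {-4/3}, lower {-}, x = 1/7. Verdict: the binomial series (I4) matches (the 1F0 binomial series: exponent 4/3, x = 1/7). Sum: (3/2) * (6/7)^(4/3).

Key step: t_0 being 3/2, roots of the ratio polynomials (C = 3/2, x = 1/7) are the negated parameters.
Ratio: r(k) = (1/7) * (k-4/3) / [(k+1)] - rational in k. x = (1/7); t_0 = 3/2; negate the roots.


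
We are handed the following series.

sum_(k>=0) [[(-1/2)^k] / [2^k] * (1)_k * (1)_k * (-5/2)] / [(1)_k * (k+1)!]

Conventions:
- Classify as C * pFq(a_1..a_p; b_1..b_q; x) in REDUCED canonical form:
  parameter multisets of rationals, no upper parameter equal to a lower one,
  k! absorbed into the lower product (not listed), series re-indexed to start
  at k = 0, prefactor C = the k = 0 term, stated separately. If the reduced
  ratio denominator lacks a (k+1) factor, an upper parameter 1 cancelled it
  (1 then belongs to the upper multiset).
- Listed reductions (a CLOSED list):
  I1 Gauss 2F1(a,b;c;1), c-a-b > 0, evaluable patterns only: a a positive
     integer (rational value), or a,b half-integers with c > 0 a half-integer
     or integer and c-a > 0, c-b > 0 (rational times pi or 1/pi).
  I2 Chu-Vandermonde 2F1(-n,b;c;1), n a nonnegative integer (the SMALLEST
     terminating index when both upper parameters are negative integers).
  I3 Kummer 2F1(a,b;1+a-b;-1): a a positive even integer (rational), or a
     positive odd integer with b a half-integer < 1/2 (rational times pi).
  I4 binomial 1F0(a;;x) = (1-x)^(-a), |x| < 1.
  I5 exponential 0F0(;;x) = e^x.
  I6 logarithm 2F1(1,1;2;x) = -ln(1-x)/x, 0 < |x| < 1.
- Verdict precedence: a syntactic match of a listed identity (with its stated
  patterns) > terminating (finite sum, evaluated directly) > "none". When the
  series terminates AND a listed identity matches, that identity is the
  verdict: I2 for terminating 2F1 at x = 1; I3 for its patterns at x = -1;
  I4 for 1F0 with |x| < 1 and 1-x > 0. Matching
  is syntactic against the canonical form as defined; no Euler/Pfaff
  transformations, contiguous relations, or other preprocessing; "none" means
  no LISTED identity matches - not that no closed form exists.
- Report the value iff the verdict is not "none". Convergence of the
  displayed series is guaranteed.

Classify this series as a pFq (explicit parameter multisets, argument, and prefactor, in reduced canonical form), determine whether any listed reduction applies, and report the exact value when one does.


At argument -1/4: a 2F1 with upper {1, 1}, lower {2}, scaled by C = -5/2. Verdict: logarithm (I6) matches (the logarithm: parameters (1,1;2), x = -1/4). Value: (-10) * ln(5/4).

Structural cue: from the first term -5/2: (1)_k (C = -5/2, x = -1/4) is k! itself.
Step ratio: r(k) = (-1/4) * (k+1) (k+1) / [(k+2) (k+1)] - rational in k. x = (-1/4); t_0 = -5/2; negate the roots.
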